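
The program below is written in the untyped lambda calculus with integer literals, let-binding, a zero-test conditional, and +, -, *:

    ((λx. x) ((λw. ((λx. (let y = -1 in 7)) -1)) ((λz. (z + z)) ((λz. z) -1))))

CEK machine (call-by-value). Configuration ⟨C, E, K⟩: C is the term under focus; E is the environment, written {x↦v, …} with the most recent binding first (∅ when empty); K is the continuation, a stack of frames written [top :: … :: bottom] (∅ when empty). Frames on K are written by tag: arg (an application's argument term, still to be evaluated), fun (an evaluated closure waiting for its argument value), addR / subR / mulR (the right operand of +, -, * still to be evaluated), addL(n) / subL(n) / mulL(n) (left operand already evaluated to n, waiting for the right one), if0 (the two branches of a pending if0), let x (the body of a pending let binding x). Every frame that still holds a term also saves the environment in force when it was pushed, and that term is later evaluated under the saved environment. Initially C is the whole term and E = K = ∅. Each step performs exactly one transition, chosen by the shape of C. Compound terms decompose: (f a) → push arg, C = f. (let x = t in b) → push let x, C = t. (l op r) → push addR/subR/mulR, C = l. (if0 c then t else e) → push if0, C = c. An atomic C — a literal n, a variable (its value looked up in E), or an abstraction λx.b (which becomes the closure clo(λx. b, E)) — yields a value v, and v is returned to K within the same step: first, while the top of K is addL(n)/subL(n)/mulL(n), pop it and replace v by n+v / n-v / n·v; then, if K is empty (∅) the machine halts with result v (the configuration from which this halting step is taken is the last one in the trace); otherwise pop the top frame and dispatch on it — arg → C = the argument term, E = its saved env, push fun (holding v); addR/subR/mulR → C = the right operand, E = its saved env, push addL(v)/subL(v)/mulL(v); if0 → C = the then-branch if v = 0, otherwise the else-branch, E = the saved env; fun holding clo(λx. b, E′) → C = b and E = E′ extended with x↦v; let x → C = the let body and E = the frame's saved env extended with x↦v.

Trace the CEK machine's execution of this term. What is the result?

0. <C=((λx. x) ((λw. ((λx. (let y = -1 in 7)) -1)) ((λz. (z + z)) ((λz. z) -1)))), E=∅, K=∅>
1. <C=(λx. x), E=∅, K=[arg]>
2. <C=((λw. ((λx. (let y = -1 in 7)) -1)) ((λz. (z + z)) ((λz. z) -1))), E=∅, K=[fun]>
3. <C=(λw. ((λx. (let y = -1 in 7)) -1)), E=∅, K=[arg :: fun]>
4. <C=((λz. (z + z)) ((λz. z) -1)), E=∅, K=[fun :: fun]>
5. <C=(λz. (z + z)), E=∅, K=[arg :: fun :: fun]>
6. <C=((λz. z) -1), E=∅, K=[fun :: fun :: fun]>
7. <C=(λz. z), E=∅, K=[arg :: fun :: fun :: fun]>
8. <C=-1, E=∅, K=[fun :: fun :: fun :: fun]>
9. <C=z, E={z↦-1}, K=[fun :: fun :: fun]>
10. <C=(z + z), E={z↦-1}, K=[fun :: fun]>
11. <C=z, E={z↦-1}, K=[addR :: fun :: fun]>
12. <C=z, E={z↦-1}, K=[addL(-1) :: fun :: fun]>
13. <C=((λx. (let y = -1 in 7)) -1), E={w↦-2}, K=[fun]>
14. <C=(λx. (let y = -1 in 7)), E={w↦-2}, K=[arg :: fun]>
15. <C=-1, E={w↦-2}, K=[fun :: fun]>
16. <C=(let y = -1 in 7), E={x↦-1, w↦-2}, K=[fun]>
17. <C=-1, E={x↦-1, w↦-2}, K=[let y :: fun]>
18. <C=7, E={y↦-1, x↦-1, w↦-2}, K=[fun]>
19. <C=x, E={x↦7}, K=∅>
→ final value 7

Answer: 7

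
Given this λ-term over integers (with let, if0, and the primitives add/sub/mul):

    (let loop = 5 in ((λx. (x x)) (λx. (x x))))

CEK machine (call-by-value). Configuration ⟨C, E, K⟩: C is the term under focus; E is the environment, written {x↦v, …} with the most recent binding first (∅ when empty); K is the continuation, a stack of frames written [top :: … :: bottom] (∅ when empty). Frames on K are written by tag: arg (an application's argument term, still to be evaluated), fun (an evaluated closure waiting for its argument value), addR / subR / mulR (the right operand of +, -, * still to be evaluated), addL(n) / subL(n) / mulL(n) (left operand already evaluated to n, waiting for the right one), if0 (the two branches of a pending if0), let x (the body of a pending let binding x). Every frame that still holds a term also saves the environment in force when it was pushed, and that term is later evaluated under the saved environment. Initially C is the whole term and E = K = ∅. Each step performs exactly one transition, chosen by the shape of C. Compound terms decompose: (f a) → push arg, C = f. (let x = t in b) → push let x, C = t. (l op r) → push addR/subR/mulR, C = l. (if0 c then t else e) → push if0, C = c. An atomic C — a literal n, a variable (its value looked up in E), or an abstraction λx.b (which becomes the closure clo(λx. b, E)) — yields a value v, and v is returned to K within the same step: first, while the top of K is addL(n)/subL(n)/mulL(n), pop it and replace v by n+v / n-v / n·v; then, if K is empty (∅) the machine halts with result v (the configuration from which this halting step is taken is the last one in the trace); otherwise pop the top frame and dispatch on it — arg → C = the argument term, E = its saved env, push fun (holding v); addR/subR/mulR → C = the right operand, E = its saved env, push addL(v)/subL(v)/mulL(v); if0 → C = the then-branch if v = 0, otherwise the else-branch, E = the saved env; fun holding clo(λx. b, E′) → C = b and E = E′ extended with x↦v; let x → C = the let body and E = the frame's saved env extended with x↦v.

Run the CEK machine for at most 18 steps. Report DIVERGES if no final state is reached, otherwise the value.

step 0: <C=(let loop = 5 in ((λx. (x x)) (λx. (x x)))), E=∅, K=∅>
step 1: <C=5, E=∅, K=[let loop]>
step 2: <C=((λx. (x x)) (λx. (x x))), E={loop↦5}, K=∅>
step 3: <C=(λx. (x x)), E={loop↦5}, K=[arg]>
step 4: <C=(λx. (x x)), E={loop↦5}, K=[fun]>
step 5: <C=(x x), E={x↦clo(λx. (x x), {loop↦5}), loop↦5}, K=∅>
step 6: <C=x, E={x↦clo(λx. (x x), {loop↦5}), loop↦5}, K=[arg]>
step 7: <C=x, E={x↦clo(λx. (x x), {loop↦5}), loop↦5}, K=[fun]>
… configuration repeats with period 3 (steps 5–7 recur indefinitely) …

Answer: DIVERGES (no final state within 18 steps)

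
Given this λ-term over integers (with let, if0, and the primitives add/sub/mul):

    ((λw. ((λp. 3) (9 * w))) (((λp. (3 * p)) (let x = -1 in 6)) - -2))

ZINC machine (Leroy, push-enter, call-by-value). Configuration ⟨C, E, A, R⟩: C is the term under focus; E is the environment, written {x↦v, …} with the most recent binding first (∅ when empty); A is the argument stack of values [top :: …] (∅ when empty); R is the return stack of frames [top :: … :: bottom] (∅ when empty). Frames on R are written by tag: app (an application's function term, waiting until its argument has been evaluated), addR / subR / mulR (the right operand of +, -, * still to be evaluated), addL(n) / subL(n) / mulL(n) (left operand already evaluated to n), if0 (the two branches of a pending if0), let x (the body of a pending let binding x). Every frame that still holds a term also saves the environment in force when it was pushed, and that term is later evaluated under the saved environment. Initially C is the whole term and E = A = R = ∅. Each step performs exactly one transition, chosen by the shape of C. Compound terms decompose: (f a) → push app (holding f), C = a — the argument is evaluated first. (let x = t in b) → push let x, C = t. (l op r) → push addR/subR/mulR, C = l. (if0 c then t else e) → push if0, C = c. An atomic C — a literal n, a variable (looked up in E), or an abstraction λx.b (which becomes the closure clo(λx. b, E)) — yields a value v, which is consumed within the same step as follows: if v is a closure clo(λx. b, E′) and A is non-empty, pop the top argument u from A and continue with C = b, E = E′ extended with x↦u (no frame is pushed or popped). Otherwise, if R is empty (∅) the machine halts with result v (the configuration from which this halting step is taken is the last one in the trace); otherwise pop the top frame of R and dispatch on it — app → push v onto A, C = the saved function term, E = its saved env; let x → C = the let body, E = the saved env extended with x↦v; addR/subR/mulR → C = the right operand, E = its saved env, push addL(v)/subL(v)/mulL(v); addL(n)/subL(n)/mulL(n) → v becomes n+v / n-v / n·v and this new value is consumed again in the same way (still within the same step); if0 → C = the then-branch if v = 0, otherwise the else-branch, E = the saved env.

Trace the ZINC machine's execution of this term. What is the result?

Answer: 3

Derivation:
0. <C=((λw. ((λp. 3) (9 * w))) (((λp. (3 * p)) (let x = -1 in 6)) - -2)), E=∅, A=∅, R=∅>
1. <C=(((λp. (3 * p)) (let x = -1 in 6)) - -2), E=∅, A=∅, R=[app]>
2. <C=((λp. (3 * p)) (let x = -1 in 6)), E=∅, A=∅, R=[subR :: app]>
3. <C=(let x = -1 in 6), E=∅, A=∅, R=[app :: subR :: app]>
4. <C=-1, E=∅, A=∅, R=[let x :: app :: subR :: app]>
5. <C=6, E={x↦-1}, A=∅, R=[app :: subR :: app]>
6. <C=(λp. (3 * p)), E=∅, A=[6], R=[subR :: app]>
7. <C=(3 * p), E={p↦6}, A=∅, R=[subR :: app]>
8. <C=3, E={p↦6}, A=∅, R=[mulR :: subR :: app]>
9. <C=p, E={p↦6}, A=∅, R=[mulL(3) :: subR :: app]>
10. <C=-2, E=∅, A=∅, R=[subL(18) :: app]>
11. <C=(λw. ((λp. 3) (9 * w))), E=∅, A=[20], R=∅>
12. <C=((λp. 3) (9 * w)), E={w↦20}, A=∅, R=∅>
13. <C=(9 * w), E={w↦20}, A=∅, R=[app]>
14. <C=9, E={w↦20}, A=∅, R=[mulR :: app]>
15. <C=w, E={w↦20}, A=∅, R=[mulL(9) :: app]>
16. <C=(λp. 3), E={w↦20}, A=[180], R=∅>
17. <C=3, E={p↦180, w↦20}, A=∅, R=∅>
→ final value 3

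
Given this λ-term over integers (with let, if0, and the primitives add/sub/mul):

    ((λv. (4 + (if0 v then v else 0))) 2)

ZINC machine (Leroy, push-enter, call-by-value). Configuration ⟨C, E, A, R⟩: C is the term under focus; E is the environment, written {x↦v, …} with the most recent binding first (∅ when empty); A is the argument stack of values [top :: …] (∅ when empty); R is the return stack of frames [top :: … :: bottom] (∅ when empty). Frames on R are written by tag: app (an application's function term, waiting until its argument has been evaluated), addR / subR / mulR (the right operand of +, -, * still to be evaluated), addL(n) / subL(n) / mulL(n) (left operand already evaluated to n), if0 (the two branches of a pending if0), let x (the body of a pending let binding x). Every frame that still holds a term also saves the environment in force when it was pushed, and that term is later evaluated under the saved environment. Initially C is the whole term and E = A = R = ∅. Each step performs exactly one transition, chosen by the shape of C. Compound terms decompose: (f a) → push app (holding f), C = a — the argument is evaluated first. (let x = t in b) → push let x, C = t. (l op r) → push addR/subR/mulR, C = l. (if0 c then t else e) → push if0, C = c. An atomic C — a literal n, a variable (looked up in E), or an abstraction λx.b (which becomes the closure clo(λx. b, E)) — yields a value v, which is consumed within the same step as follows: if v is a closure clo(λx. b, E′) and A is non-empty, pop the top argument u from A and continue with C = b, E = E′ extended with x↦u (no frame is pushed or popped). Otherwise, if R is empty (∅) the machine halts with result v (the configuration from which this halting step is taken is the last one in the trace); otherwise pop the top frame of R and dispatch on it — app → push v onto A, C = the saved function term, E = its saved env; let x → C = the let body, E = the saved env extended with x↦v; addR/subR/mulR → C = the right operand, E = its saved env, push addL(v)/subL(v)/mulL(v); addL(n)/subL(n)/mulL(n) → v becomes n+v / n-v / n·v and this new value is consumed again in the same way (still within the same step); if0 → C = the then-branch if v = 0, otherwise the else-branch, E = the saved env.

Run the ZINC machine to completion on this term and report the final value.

[0] <C=((λv. (4 + (if0 v then v else 0))) 2), E=∅, A=∅, R=∅>
[1] <C=2, E=∅, A=∅, R=[app]>
[2] <C=(λv. (4 + (if0 v then v else 0))), E=∅, A=[2], R=∅>
[3] <C=(4 + (if0 v then v else 0)), E={v↦2}, A=∅, R=∅>
[4] <C=4, E={v↦2}, A=∅, R=[addR]>
[5] <C=(if0 v then v else 0), E={v↦2}, A=∅, R=[addL(4)]>
[6] <C=v, E={v↦2}, A=∅, R=[if0 :: addL(4)]>
[7] <C=0, E={v↦2}, A=∅, R=[addL(4)]>
→ final value 4

Answer: 4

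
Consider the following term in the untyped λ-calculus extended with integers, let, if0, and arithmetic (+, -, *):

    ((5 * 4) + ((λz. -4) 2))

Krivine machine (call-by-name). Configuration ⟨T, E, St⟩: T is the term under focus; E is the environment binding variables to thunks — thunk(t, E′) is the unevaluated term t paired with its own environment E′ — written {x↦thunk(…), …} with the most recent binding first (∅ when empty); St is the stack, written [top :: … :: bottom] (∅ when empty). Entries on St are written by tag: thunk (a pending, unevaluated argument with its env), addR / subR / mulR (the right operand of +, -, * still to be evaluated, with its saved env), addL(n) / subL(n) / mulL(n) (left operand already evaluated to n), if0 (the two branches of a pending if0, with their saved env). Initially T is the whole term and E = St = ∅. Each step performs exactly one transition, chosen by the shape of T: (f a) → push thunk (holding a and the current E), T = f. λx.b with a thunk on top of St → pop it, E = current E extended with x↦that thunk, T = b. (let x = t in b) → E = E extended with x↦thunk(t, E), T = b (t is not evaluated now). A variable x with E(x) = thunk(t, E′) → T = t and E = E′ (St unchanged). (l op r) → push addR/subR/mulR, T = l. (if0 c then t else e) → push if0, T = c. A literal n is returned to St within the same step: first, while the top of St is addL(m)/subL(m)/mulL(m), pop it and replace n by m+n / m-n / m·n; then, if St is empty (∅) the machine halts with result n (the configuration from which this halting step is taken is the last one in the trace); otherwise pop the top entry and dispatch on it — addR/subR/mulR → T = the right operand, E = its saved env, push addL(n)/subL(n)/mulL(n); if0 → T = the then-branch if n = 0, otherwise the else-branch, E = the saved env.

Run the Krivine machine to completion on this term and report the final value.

Answer: 16

Machine steps:
0. [T=((5 * 4) + ((λz. -4) 2)) | E=∅ | St=∅]
1. [T=(5 * 4) | E=∅ | St=[addR]]
2. [T=5 | E=∅ | St=[mulR :: addR]]
3. [T=4 | E=∅ | St=[mulL(5) :: addR]]
4. [T=((λz. -4) 2) | E=∅ | St=[addL(20)]]
5. [T=(λz. -4) | E=∅ | St=[thunk :: addL(20)]]
6. [T=-4 | E={z↦thunk(2, ∅)} | St=[addL(20)]]
→ final value 16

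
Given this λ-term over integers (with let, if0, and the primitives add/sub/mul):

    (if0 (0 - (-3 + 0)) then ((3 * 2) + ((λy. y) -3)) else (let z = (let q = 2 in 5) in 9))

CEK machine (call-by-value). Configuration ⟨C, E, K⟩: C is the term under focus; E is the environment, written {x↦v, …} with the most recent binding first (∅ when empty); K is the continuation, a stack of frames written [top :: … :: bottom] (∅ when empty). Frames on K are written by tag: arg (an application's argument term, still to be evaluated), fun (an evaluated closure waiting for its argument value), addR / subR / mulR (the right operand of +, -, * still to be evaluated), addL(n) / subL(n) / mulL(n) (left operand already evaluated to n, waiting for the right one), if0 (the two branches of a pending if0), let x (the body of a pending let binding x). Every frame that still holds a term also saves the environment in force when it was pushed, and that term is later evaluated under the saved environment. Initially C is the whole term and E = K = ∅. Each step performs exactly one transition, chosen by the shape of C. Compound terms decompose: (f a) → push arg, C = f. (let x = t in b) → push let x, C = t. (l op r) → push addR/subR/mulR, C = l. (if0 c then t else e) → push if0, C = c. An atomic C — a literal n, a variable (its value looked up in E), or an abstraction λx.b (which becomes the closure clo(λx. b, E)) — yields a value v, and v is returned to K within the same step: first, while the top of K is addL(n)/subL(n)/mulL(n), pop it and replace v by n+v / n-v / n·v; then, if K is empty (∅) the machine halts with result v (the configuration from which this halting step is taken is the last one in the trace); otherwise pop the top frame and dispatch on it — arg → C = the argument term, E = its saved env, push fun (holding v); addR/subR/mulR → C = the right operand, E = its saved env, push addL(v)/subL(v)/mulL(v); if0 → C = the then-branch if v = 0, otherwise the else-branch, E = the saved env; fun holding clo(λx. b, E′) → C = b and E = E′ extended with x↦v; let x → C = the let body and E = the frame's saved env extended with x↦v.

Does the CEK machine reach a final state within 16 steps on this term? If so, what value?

Answer: 9

Machine steps:
0. ⟨C=(if0 (0 - (-3 + 0)) then ((3 * 2) + ((λy. y) -3)) else (let z = (let q = 2 in 5) in 9)); E=∅; K=∅⟩
1. ⟨C=(0 - (-3 + 0)); E=∅; K=[if0]⟩
2. ⟨C=0; E=∅; K=[subR :: if0]⟩
3. ⟨C=(-3 + 0); E=∅; K=[subL(0) :: if0]⟩
4. ⟨C=-3; E=∅; K=[addR :: subL(0) :: if0]⟩
5. ⟨C=0; E=∅; K=[addL(-3) :: subL(0) :: if0]⟩
6. ⟨C=(let z = (let q = 2 in 5) in 9); E=∅; K=∅⟩
7. ⟨C=(let q = 2 in 5); E=∅; K=[let z]⟩
8. ⟨C=2; E=∅; K=[let q :: let z]⟩
9. ⟨C=5; E={q↦2}; K=[let z]⟩
10. ⟨C=9; E={z↦5}; K=∅⟩
→ final value 9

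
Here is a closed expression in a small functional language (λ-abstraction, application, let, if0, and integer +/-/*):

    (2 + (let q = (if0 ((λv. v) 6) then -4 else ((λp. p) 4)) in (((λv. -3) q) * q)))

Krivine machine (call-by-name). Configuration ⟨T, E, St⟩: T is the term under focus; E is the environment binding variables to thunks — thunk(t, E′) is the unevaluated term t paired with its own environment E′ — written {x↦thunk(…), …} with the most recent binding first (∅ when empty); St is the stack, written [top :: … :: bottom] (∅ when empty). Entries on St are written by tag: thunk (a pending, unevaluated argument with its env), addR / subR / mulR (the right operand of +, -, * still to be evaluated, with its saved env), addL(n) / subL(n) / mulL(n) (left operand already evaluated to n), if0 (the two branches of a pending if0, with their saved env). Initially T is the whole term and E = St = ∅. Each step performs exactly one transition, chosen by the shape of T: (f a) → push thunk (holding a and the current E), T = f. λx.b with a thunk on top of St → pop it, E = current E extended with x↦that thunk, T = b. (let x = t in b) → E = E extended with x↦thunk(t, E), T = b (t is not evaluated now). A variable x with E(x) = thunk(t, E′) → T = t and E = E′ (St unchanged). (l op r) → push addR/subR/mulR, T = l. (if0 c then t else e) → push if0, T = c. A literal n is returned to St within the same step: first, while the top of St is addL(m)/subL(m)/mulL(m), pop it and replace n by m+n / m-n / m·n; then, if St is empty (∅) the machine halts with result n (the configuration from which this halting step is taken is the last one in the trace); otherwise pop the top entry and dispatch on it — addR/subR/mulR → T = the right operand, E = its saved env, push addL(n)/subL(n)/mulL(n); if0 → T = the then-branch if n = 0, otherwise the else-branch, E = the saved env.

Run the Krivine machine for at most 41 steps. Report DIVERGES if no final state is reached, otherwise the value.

Answer: -10

Execution trace:
step 0: ⟨T=(2 + (let q = (if0 ((λv. v) 6) then -4 else ((λp. p) 4)) in (((λv. -3) q) * q))); E=∅; St=∅⟩
step 1: ⟨T=2; E=∅; St=[addR]⟩
step 2: ⟨T=(let q = (if0 ((λv. v) 6) then -4 else ((λp. p) 4)) in (((λv. -3) q) * q)); E=∅; St=[addL(2)]⟩
step 3: ⟨T=(((λv. -3) q) * q); E={q↦thunk((if0 ((λv. v) 6) then -4 else ((λp. p) 4)), ∅)}; St=[addL(2)]⟩
step 4: ⟨T=((λv. -3) q); E={q↦thunk((if0 ((λv. v) 6) then -4 else ((λp. p) 4)), ∅)}; St=[mulR :: addL(2)]⟩
step 5: ⟨T=(λv. -3); E={q↦thunk((if0 ((λv. v) 6) then -4 else ((λp. p) 4)), ∅)}; St=[thunk :: mulR :: addL(2)]⟩
step 6: ⟨T=-3; E={v↦thunk(q, {q↦thunk((if0 ((λv. v) 6) then -4 else ((λp. p) 4)), ∅)}), q↦thunk((if0 ((λv. v) 6) then -4 else ((λp. p) 4)), ∅)}; St=[mulR :: addL(2)]⟩
step 7: ⟨T=q; E={q↦thunk((if0 ((λv. v) 6) then -4 else ((λp. p) 4)), ∅)}; St=[mulL(-3) :: addL(2)]⟩
step 8: ⟨T=(if0 ((λv. v) 6) then -4 else ((λp. p) 4)); E=∅; St=[mulL(-3) :: addL(2)]⟩
step 9: ⟨T=((λv. v) 6); E=∅; St=[if0 :: mulL(-3) :: addL(2)]⟩
step 10: ⟨T=(λv. v); E=∅; St=[thunk :: if0 :: mulL(-3) :: addL(2)]⟩
step 11: ⟨T=v; E={v↦thunk(6, ∅)}; St=[if0 :: mulL(-3) :: addL(2)]⟩
step 12: ⟨T=6; E=∅; St=[if0 :: mulL(-3) :: addL(2)]⟩
step 13: ⟨T=((λp. p) 4); E=∅; St=[mulL(-3) :: addL(2)]⟩
step 14: ⟨T=(λp. p); E=∅; St=[thunk :: mulL(-3) :: addL(2)]⟩
step 15: ⟨T=p; E={p↦thunk(4, ∅)}; St=[mulL(-3) :: addL(2)]⟩
step 16: ⟨T=4; E=∅; St=[mulL(-3) :: addL(2)]⟩
→ final value -10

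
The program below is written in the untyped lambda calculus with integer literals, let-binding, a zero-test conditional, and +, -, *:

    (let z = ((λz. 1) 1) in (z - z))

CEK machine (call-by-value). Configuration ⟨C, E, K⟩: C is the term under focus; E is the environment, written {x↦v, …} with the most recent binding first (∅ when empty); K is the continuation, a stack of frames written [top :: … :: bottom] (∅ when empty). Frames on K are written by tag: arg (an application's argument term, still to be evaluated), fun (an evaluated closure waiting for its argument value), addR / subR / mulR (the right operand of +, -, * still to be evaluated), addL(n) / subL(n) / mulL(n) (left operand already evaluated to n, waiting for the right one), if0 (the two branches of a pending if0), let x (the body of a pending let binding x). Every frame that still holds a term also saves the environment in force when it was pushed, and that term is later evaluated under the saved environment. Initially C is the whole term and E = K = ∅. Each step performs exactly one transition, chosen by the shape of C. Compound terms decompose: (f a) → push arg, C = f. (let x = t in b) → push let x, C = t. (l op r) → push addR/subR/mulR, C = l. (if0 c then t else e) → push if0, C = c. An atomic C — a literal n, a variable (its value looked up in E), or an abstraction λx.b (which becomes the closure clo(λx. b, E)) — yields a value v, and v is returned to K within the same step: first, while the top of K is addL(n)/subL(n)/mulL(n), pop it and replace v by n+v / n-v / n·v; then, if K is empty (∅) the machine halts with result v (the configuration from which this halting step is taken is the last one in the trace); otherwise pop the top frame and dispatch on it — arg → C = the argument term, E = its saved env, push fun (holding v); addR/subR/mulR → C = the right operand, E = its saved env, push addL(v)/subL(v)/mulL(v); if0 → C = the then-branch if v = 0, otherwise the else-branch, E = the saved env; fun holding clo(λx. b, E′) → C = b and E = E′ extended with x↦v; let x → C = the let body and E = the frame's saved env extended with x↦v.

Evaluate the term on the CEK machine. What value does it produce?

Answer: 0

Derivation:
step 0: <C=(let z = ((λz. 1) 1) in (z - z)), E=∅, K=∅>
step 1: <C=((λz. 1) 1), E=∅, K=[let z]>
step 2: <C=(λz. 1), E=∅, K=[arg :: let z]>
step 3: <C=1, E=∅, K=[fun :: let z]>
step 4: <C=1, E={z↦1}, K=[let z]>
step 5: <C=(z - z), E={z↦1}, K=∅>
step 6: <C=z, E={z↦1}, K=[subR]>
step 7: <C=z, E={z↦1}, K=[subL(1)]>
→ final value 0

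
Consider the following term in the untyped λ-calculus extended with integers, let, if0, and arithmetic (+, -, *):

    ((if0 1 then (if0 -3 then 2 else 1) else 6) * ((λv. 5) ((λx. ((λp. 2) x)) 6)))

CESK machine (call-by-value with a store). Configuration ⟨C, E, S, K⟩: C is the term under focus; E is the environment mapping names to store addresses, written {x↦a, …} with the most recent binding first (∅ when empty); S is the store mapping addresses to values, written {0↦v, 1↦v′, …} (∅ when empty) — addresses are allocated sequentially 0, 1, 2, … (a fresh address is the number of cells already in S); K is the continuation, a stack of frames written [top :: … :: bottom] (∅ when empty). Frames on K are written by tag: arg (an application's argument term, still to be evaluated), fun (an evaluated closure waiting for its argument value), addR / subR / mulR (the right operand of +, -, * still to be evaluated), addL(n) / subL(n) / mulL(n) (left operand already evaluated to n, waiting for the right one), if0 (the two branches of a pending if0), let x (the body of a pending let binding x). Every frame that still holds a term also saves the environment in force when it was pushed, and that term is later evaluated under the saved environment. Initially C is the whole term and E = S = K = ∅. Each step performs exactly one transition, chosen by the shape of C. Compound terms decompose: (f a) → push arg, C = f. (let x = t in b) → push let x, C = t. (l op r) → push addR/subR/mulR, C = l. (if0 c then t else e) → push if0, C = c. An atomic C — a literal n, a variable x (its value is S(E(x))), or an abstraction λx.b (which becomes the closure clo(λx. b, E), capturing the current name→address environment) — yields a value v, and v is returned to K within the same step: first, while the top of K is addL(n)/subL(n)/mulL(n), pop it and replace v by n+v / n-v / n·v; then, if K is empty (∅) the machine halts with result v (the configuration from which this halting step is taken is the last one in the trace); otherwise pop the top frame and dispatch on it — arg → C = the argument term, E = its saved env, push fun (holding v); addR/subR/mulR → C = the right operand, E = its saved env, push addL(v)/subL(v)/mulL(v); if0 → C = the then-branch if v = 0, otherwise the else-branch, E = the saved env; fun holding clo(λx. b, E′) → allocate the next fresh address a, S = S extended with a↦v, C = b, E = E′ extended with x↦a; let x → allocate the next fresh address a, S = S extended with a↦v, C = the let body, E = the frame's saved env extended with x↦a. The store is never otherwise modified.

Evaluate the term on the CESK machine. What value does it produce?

0. [C=((if0 1 then (if0 -3 then 2 else 1) else 6) * ((λv. 5) ((λx. ((λp. 2) x)) 6))) | E=∅ | S=∅ | K=∅]
1. [C=(if0 1 then (if0 -3 then 2 else 1) else 6) | E=∅ | S=∅ | K=[mulR]]
2. [C=1 | E=∅ | S=∅ | K=[if0 :: mulR]]
3. [C=6 | E=∅ | S=∅ | K=[mulR]]
4. [C=((λv. 5) ((λx. ((λp. 2) x)) 6)) | E=∅ | S=∅ | K=[mulL(6)]]
5. [C=(λv. 5) | E=∅ | S=∅ | K=[arg :: mulL(6)]]
6. [C=((λx. ((λp. 2) x)) 6) | E=∅ | S=∅ | K=[fun :: mulL(6)]]
7. [C=(λx. ((λp. 2) x)) | E=∅ | S=∅ | K=[arg :: fun :: mulL(6)]]
8. [C=6 | E=∅ | S=∅ | K=[fun :: fun :: mulL(6)]]
9. [C=((λp. 2) x) | E={x↦0} | S={0↦6} | K=[fun :: mulL(6)]]
10. [C=(λp. 2) | E={x↦0} | S={0↦6} | K=[arg :: fun :: mulL(6)]]
11. [C=x | E={x↦0} | S={0↦6} | K=[fun :: fun :: mulL(6)]]
12. [C=2 | E={p↦1, x↦0} | S={0↦6, 1↦6} | K=[fun :: mulL(6)]]
13. [C=5 | E={v↦2} | S={0↦6, 1↦6, 2↦2} | K=[mulL(6)]]
→ final value 30

Answer: 30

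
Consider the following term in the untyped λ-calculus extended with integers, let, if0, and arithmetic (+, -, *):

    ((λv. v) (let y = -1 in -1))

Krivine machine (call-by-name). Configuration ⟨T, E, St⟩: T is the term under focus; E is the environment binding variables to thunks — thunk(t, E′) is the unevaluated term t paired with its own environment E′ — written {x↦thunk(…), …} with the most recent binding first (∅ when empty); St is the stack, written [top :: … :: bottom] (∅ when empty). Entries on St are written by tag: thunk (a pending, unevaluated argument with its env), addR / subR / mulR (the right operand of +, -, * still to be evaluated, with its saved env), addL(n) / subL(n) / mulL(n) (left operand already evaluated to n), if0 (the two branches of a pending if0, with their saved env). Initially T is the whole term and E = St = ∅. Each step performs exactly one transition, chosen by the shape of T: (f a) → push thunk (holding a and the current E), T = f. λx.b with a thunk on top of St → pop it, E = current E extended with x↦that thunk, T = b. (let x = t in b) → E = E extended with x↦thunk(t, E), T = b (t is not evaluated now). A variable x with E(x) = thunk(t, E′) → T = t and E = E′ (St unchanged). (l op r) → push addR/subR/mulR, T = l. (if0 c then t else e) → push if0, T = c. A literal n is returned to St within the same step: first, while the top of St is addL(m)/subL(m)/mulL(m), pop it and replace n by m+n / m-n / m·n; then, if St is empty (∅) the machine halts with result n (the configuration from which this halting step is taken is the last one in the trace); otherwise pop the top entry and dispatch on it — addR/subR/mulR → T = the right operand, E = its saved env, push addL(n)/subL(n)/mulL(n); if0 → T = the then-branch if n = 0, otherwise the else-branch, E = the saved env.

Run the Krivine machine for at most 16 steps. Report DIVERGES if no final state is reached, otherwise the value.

t=0: <T=((λv. v) (let y = -1 in -1)), E=∅, St=∅>
t=1: <T=(λv. v), E=∅, St=[thunk]>
t=2: <T=v, E={v↦thunk((let y = -1 in -1), ∅)}, St=∅>
t=3: <T=(let y = -1 in -1), E=∅, St=∅>
t=4: <T=-1, E={y↦thunk(-1, ∅)}, St=∅>
→ final value -1

Answer: -1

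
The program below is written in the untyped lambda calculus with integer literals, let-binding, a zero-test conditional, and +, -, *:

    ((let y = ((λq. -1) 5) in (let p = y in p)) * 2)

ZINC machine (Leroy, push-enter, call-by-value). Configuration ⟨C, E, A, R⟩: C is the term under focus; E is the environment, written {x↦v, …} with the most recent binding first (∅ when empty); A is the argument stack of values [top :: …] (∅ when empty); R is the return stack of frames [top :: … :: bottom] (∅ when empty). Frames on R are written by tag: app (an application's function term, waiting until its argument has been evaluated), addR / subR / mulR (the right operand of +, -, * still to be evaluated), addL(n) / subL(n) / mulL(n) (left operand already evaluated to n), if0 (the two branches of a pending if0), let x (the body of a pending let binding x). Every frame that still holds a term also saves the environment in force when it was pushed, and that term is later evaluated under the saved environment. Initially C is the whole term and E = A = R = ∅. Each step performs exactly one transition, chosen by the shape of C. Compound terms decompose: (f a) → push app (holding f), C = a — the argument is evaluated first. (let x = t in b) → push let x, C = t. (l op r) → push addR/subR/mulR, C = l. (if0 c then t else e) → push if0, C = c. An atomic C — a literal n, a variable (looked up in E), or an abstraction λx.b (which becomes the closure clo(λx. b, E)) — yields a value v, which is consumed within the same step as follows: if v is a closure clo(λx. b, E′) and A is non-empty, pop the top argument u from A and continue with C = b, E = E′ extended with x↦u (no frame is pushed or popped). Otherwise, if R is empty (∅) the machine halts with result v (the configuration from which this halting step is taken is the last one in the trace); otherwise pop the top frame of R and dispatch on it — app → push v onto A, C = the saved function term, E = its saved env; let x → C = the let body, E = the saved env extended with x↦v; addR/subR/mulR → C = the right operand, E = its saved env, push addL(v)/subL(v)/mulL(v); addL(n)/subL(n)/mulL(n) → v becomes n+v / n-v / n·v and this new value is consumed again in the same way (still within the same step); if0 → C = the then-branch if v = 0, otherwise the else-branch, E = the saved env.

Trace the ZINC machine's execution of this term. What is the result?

Answer: -2

Machine steps:
0. ⟨C=((let y = ((λq. -1) 5) in (let p = y in p)) * 2); E=∅; A=∅; R=∅⟩
1. ⟨C=(let y = ((λq. -1) 5) in (let p = y in p)); E=∅; A=∅; R=[mulR]⟩
2. ⟨C=((λq. -1) 5); E=∅; A=∅; R=[let y :: mulR]⟩
3. ⟨C=5; E=∅; A=∅; R=[app :: let y :: mulR]⟩
4. ⟨C=(λq. -1); E=∅; A=[5]; R=[let y :: mulR]⟩
5. ⟨C=-1; E={q↦5}; A=∅; R=[let y :: mulR]⟩
6. ⟨C=(let p = y in p); E={y↦-1}; A=∅; R=[mulR]⟩
7. ⟨C=y; E={y↦-1}; A=∅; R=[let p :: mulR]⟩
8. ⟨C=p; E={p↦-1, y↦-1}; A=∅; R=[mulR]⟩
9. ⟨C=2; E=∅; A=∅; R=[mulL(-1)]⟩
→ final value -2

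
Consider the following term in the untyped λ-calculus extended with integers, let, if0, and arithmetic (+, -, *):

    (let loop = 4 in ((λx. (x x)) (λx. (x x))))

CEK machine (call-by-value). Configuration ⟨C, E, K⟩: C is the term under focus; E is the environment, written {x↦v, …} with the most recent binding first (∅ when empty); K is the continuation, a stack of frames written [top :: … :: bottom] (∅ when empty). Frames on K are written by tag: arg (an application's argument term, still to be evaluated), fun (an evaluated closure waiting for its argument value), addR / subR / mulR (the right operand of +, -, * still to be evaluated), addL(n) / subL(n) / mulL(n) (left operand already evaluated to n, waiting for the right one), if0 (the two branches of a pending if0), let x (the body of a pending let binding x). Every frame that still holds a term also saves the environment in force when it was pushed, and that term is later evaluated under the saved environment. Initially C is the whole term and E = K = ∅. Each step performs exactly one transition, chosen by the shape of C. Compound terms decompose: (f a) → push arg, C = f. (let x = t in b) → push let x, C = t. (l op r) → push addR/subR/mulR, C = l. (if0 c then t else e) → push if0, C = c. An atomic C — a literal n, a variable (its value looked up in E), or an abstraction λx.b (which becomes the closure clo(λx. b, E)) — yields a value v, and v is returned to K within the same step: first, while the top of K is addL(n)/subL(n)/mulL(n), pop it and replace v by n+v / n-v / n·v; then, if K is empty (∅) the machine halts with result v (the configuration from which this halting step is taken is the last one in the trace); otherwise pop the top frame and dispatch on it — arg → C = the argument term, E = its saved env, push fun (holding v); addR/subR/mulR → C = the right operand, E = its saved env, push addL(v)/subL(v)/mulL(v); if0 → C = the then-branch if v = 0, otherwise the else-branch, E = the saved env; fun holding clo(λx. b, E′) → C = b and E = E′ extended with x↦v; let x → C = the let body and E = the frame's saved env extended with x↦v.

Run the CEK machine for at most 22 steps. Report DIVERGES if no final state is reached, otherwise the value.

Answer: DIVERGES (no final state within 22 steps)

Machine steps:
[0] <C=(let loop = 4 in ((λx. (x x)) (λx. (x x)))), E=∅, K=∅>
[1] <C=4, E=∅, K=[let loop]>
[2] <C=((λx. (x x)) (λx. (x x))), E={loop↦4}, K=∅>
[3] <C=(λx. (x x)), E={loop↦4}, K=[arg]>
[4] <C=(λx. (x x)), E={loop↦4}, K=[fun]>
[5] <C=(x x), E={x↦clo(λx. (x x), {loop↦4}), loop↦4}, K=∅>
[6] <C=x, E={x↦clo(λx. (x x), {loop↦4}), loop↦4}, K=[arg]>
[7] <C=x, E={x↦clo(λx. (x x), {loop↦4}), loop↦4}, K=[fun]>
… configuration repeats with period 3 (steps 5–7 recur indefinitely) …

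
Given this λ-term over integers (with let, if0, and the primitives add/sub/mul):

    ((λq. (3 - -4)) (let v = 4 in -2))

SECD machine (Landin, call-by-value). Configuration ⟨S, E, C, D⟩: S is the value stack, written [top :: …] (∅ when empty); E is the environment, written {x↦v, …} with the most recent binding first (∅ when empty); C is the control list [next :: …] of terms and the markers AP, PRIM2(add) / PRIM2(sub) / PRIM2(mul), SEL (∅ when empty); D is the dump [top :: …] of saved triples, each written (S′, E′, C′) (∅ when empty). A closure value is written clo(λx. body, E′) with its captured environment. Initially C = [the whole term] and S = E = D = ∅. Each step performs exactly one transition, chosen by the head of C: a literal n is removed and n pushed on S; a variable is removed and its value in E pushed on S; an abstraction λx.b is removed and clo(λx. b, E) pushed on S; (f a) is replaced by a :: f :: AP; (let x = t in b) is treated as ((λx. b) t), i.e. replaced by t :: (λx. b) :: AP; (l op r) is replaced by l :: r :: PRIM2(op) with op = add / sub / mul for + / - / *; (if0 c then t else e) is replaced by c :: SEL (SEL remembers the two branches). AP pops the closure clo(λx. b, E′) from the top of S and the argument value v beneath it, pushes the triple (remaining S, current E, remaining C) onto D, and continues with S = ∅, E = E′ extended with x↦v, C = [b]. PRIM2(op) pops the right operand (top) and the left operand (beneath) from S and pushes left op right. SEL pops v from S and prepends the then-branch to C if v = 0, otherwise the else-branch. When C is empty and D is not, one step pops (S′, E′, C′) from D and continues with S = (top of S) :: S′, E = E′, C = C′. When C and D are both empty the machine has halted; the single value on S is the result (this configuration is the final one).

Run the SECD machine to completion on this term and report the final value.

t=0: [S=∅ | E=∅ | C=[((λq. (3 - -4)) (let v = 4 in -2))] | D=∅]
t=1: [S=∅ | E=∅ | C=[(let v = 4 in -2) :: (λq. (3 - -4)) :: AP] | D=∅]
t=2: [S=∅ | E=∅ | C=[4 :: (λv. -2) :: AP :: (λq. (3 - -4)) :: AP] | D=∅]
t=3: [S=[4] | E=∅ | C=[(λv. -2) :: AP :: (λq. (3 - -4)) :: AP] | D=∅]
t=4: [S=[clo(λv. -2, ∅) :: 4] | E=∅ | C=[AP :: (λq. (3 - -4)) :: AP] | D=∅]
t=5: [S=∅ | E={v↦4} | C=[-2] | D=[(∅, ∅, [(λq. (3 - -4)) :: AP])]]
t=6: [S=[-2] | E={v↦4} | C=∅ | D=[(∅, ∅, [(λq. (3 - -4)) :: AP])]]
t=7: [S=[-2] | E=∅ | C=[(λq. (3 - -4)) :: AP] | D=∅]
t=8: [S=[clo(λq. (3 - -4), ∅) :: -2] | E=∅ | C=[AP] | D=∅]
t=9: [S=∅ | E={q↦-2} | C=[(3 - -4)] | D=[(∅, ∅, ∅)]]
t=10: [S=∅ | E={q↦-2} | C=[3 :: -4 :: PRIM2(sub)] | D=[(∅, ∅, ∅)]]
t=11: [S=[3] | E={q↦-2} | C=[-4 :: PRIM2(sub)] | D=[(∅, ∅, ∅)]]
t=12: [S=[-4 :: 3] | E={q↦-2} | C=[PRIM2(sub)] | D=[(∅, ∅, ∅)]]
t=13: [S=[7] | E={q↦-2} | C=∅ | D=[(∅, ∅, ∅)]]
t=14: [S=[7] | E=∅ | C=∅ | D=∅]
→ final value 7

Answer: 7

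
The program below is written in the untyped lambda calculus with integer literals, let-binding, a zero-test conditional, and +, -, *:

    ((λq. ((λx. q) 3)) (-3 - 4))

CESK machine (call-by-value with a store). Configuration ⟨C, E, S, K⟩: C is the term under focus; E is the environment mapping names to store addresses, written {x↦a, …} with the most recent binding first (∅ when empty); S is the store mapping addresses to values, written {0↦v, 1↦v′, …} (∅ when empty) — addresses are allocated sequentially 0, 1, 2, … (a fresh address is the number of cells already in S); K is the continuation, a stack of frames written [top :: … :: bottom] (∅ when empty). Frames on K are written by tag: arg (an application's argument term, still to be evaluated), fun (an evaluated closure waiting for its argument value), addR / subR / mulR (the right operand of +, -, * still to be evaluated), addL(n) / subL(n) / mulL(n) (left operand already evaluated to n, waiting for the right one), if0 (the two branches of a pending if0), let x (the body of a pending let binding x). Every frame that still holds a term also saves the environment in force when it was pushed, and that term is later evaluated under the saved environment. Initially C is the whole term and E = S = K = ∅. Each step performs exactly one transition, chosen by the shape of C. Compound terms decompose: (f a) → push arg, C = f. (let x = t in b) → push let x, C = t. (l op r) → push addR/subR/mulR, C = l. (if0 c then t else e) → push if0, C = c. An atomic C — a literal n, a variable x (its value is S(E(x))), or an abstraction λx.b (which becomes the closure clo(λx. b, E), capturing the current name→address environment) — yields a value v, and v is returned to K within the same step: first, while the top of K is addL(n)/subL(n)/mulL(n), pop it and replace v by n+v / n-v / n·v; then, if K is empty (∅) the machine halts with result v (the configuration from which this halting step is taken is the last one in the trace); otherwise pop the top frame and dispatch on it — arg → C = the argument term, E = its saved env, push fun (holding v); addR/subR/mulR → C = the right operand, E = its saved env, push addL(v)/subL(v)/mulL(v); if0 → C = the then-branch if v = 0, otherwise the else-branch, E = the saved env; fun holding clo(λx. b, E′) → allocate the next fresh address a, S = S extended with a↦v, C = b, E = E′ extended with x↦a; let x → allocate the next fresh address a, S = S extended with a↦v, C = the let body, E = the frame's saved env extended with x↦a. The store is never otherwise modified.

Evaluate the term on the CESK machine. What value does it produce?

Answer: -7

Execution trace:
[0] <C=((λq. ((λx. q) 3)) (-3 - 4)), E=∅, S=∅, K=∅>
[1] <C=(λq. ((λx. q) 3)), E=∅, S=∅, K=[arg]>
[2] <C=(-3 - 4), E=∅, S=∅, K=[fun]>
[3] <C=-3, E=∅, S=∅, K=[subR :: fun]>
[4] <C=4, E=∅, S=∅, K=[subL(-3) :: fun]>
[5] <C=((λx. q) 3), E={q↦0}, S={0↦-7}, K=∅>
[6] <C=(λx. q), E={q↦0}, S={0↦-7}, K=[arg]>
[7] <C=3, E={q↦0}, S={0↦-7}, K=[fun]>
[8] <C=q, E={x↦1, q↦0}, S={0↦-7, 1↦3}, K=∅>
→ final value -7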